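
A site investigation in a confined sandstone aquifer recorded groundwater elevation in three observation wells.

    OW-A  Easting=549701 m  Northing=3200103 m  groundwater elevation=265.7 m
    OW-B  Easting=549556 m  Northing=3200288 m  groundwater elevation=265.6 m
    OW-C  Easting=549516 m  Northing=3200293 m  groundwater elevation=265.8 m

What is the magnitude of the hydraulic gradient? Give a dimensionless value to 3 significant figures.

With h = a·x + b·y + c and OW-A as origin, the differences give:
  (-145)·a + 185·b = -0.1
  (-185)·a + 190·b = +0.1
Eliminate b (×190 and ×185, subtract): 6675·a = -37.50 → a = ∂h/∂x = -0.005618
Back-substitute: b = ∂h/∂y = -0.004944.
|∇h| = √(-0.005618² + -0.004944²) = 0.007484

0.00748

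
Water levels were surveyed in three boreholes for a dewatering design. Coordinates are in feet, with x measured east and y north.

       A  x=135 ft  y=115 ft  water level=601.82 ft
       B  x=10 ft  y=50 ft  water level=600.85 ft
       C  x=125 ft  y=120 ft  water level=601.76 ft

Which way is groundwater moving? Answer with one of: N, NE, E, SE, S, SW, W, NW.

Differences from A: to B (Δx, Δy, Δh) = (-125, -65, -0.97); to C = (-10, 5, -0.06).
Solve a·Δx + b·Δy = Δh: det = (-125)·5 − (-10)·(-65) = -1275.
∂h/∂x = [(-0.97)·5 − (-0.06)·(-65)] / -1275 = +0.006863
∂h/∂y = [(-125)·(-0.06) − (-10)·(-0.97)] / -1275 = +0.001725
Flow = −∇h = (-0.006863 east, -0.001725 north), which points west.

W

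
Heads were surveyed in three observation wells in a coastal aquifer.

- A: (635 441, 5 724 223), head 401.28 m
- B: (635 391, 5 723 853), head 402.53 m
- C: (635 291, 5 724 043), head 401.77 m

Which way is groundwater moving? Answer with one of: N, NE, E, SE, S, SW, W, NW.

N

With h = a·x + b·y + c and A as origin, the differences give:
  (-50)·a + (-370)·b = +1.25
  (-150)·a + (-180)·b = +0.49
Eliminate b (×(-180) and ×(-370), subtract): -46500·a = -43.700 → a = ∂h/∂x = +0.0009398
Back-substitute: b = ∂h/∂y = -0.003505.
Flow = −∇h = (-0.0009398 east, +0.003505 north), which points north.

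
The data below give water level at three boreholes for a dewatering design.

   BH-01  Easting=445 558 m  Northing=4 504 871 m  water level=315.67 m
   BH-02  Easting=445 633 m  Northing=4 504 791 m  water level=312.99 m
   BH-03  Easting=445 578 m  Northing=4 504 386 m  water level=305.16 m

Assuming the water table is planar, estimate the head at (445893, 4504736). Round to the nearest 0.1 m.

Differences from BH-01: to BH-02 (Δx, Δy, Δh) = (75, -80, -2.68); to BH-03 = (20, -485, -10.51).
Solve a·Δx + b·Δy = Δh: det = 75·(-485) − 20·(-80) = -34775.
∂h/∂x = [(-2.68)·(-485) − (-10.51)·(-80)] / -34775 = -0.01320
∂h/∂y = [75·(-10.51) − 20·(-2.68)] / -34775 = +0.02113
h(445893, 4504736) = 315.67 + (-0.01320)·(335) + (+0.02113)·(-135) = 315.67 -4.422 -2.852 = 308.396 m.

308.4 m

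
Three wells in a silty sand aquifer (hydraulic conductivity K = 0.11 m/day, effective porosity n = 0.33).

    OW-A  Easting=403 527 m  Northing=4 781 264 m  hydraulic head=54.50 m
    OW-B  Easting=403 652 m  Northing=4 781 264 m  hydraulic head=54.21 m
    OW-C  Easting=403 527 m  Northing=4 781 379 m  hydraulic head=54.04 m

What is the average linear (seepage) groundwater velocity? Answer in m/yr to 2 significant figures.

0.56 m/yr

∂h/∂x = (54.21 − 54.50) / (403652 − 403527) = -0.002320
∂h/∂y = (54.04 − 54.50) / (4781379 − 4781264) = -0.004000
|∇h| = √(-0.002320² + -0.004000²) = 0.004624
Seepage velocity v = K·i/n = 0.11 × 0.004624 / 0.33 = 0.001541 m/day = 0.5629 m/yr.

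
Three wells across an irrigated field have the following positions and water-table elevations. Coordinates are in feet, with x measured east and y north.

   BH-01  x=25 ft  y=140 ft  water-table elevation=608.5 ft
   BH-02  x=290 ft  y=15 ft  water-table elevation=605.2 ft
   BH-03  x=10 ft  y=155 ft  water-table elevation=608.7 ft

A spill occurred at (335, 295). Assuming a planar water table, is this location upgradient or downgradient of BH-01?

With h = a·x + b·y + c and BH-01 as origin, the differences give:
  265·a + (-125)·b = -3.3
  (-15)·a + 15·b = +0.2
Eliminate b (×15 and ×(-125), subtract): 2100·a = -24.50 → a = ∂h/∂x = -0.01167
Back-substitute: b = ∂h/∂y = +0.001667.
Head at (335, 295) = 608.5 + (-0.01167)·(310) + (+0.001667)·(155) = 605.14 ft.
That is lower than the 608.5 ft at BH-01, so the point is downgradient.

downgradient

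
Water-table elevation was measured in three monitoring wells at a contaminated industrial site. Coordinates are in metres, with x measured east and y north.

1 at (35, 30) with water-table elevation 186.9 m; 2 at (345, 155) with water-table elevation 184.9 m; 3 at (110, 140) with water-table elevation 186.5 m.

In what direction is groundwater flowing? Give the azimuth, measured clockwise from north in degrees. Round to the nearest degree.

099°

Taking 1 as reference: 2−1 = (310, 125, -2.0); 3−1 = (75, 110, -0.4).
Solve a·Δx + b·Δy = Δh: det = 310·110 − 75·125 = 24725.
∂h/∂x = [(-2.0)·110 − (-0.4)·125] / 24725 = -0.006876
∂h/∂y = [310·(-0.4) − 75·(-2.0)] / 24725 = +0.001052
Flow direction (−∇h) has components (+0.006876 E, -0.001052 N).
Azimuth = atan2(E, N) = atan2(+0.006876, -0.001052) = 98.7° ≈ 099°.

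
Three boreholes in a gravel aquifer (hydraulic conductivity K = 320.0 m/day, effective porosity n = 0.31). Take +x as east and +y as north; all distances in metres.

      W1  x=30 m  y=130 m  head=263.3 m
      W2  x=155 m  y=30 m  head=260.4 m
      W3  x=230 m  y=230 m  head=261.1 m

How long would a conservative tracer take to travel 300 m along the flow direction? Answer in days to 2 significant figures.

Differences from W1: to W2 (Δx, Δy, Δh) = (125, -100, -2.9); to W3 = (200, 100, -2.2).
Solve a·Δx + b·Δy = Δh: det = 125·100 − 200·(-100) = 32500.
∂h/∂x = [(-2.9)·100 − (-2.2)·(-100)] / 32500 = -0.01569
∂h/∂y = [125·(-2.2) − 200·(-2.9)] / 32500 = +0.009385
|∇h| = √(-0.01569² + 0.009385²) = 0.01828
Seepage velocity v = K·i/n = 320.0 × 0.01828 / 0.31 = 18.87 m/day.
t = 300 / 18.87 = 15.9 days.

16 days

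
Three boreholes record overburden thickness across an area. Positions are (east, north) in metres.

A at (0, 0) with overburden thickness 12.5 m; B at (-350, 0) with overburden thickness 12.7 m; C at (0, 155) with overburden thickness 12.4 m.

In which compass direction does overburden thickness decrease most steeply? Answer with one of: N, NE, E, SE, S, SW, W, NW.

NE

∂d/∂x = (12.7 − 12.5) / (-350 − 0) = -0.0005714
∂d/∂y = (12.4 − 12.5) / (155 − 0) = -0.0006452
Steepest decrease is along −∇f = (+0.0005714 E, +0.0006452 N) → northeast.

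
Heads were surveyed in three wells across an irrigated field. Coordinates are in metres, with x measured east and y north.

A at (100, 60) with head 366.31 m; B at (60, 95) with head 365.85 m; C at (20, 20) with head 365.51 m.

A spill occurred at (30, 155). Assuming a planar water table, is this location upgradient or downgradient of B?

Three-point gradient (reference A): Δ to B = (-40, 35, -0.46), Δ to C = (-80, -40, -0.80).
∂h/∂x = +0.01055, ∂h/∂y = -0.001091 (det = 4400).
Head at (30, 155) = 366.31 + (+0.01055)·(-70) + (-0.001091)·(95) = 365.47 m.
That is lower than the 365.85 m at B, so the point is downgradient.

downgradient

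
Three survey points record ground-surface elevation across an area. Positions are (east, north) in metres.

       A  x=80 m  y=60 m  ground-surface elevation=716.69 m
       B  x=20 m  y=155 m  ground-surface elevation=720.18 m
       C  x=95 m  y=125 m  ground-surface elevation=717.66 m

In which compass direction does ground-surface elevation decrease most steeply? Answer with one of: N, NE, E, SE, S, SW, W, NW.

Taking A as reference: B−A = (-60, 95, +3.49); C−A = (15, 65, +0.97).
Solve a·Δx + b·Δy = Δz: det = (-60)·65 − 15·95 = -5325.
∂z/∂x = [(+3.49)·65 − (+0.97)·95] / -5325 = -0.02530
∂z/∂y = [(-60)·(+0.97) − 15·(+3.49)] / -5325 = +0.02076
Steepest decrease is along −∇f = (+0.02530 E, -0.02076 N) → southeast.

SE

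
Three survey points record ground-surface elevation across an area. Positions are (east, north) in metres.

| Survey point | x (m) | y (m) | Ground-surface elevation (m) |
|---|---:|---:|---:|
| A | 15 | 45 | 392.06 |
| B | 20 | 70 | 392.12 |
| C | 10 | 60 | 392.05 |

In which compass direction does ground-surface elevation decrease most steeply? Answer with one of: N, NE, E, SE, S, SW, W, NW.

W

Three-point gradient (reference A): Δ to B = (5, 25, +0.06), Δ to C = (-5, 15, -0.01).
∂z/∂x = +0.005750, ∂z/∂y = +0.001250 (det = 200).
Steepest decrease is along −∇f = (-0.005750 E, -0.001250 N) → west.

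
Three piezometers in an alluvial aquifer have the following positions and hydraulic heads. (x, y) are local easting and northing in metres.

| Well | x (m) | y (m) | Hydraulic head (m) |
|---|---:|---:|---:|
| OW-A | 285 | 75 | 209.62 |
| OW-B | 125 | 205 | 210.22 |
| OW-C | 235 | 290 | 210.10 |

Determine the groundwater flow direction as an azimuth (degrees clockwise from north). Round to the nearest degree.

Differences from OW-A: to OW-B (Δx, Δy, Δh) = (-160, 130, +0.60); to OW-C = (-50, 215, +0.48).
Solve a·Δx + b·Δy = Δh: det = (-160)·215 − (-50)·130 = -27900.
∂h/∂x = [(+0.60)·215 − (+0.48)·130] / -27900 = -0.002387
∂h/∂y = [(-160)·(+0.48) − (-50)·(+0.60)] / -27900 = +0.001677
Flow direction (−∇h) has components (+0.002387 E, -0.001677 N).
Azimuth = atan2(E, N) = atan2(+0.002387, -0.001677) = 125.1° ≈ 125°.

125°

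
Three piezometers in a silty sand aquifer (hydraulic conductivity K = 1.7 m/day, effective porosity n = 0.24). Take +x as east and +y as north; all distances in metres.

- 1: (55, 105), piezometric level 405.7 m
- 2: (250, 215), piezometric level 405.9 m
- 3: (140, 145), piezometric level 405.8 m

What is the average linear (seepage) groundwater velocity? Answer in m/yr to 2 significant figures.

With h = a·x + b·y + c and 1 as origin, the differences give:
  195·a + 110·b = +0.2
  85·a + 40·b = +0.1
Eliminate b (×40 and ×110, subtract): -1550·a = -3.00 → a = ∂h/∂x = +0.001935
Back-substitute: b = ∂h/∂y = -0.001613.
|∇h| = √(0.001935² + -0.001613²) = 0.002519
Seepage velocity v = K·i/n = 1.7 × 0.002519 / 0.24 = 0.01784 m/day = 6.516 m/yr.

6.5 m/yr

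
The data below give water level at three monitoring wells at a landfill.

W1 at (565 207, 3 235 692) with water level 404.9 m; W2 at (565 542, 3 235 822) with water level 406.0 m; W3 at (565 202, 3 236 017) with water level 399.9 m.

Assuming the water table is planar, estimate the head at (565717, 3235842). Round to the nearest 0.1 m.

407.3 m

Three-point gradient (reference W1): Δ to W2 = (335, 130, +1.1), Δ to W3 = (-5, 325, -5.0).
∂h/∂x = +0.009199, ∂h/∂y = -0.01524 (det = 109525).
h(565717, 3235842) = 404.9 + (+0.009199)·(510) + (-0.01524)·(150) = 404.9 +4.691 -2.286 = 407.305 m.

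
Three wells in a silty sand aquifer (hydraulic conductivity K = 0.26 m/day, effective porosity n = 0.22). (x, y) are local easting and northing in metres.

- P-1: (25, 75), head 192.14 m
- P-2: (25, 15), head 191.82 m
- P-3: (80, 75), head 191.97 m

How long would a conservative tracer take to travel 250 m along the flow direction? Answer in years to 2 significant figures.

94 years

With h = a·x + b·y + c and P-1 as origin, the differences give:
  0·a + (-60)·b = -0.32
  55·a + 0·b = -0.17
Eliminate b (×0 and ×(-60), subtract): 3300·a = -10.200 → a = ∂h/∂x = -0.003091
Back-substitute: b = ∂h/∂y = +0.005333.
|∇h| = √(-0.003091² + 0.005333²) = 0.006164
Seepage velocity v = K·i/n = 0.26 × 0.006164 / 0.22 = 0.007285 m/day.
t = 250 / 0.007285 = 3.432e+04 days = 94 years.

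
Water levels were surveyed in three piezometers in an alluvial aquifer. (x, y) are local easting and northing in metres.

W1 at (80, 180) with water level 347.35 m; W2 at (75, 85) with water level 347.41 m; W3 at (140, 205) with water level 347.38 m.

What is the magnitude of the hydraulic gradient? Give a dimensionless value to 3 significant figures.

With h = a·x + b·y + c and W1 as origin, the differences give:
  (-5)·a + (-95)·b = +0.06
  60·a + 25·b = +0.03
Eliminate b (×25 and ×(-95), subtract): 5575·a = 4.350 → a = ∂h/∂x = +0.0007803
Back-substitute: b = ∂h/∂y = -0.0006726.
|∇h| = √(0.0007803² + -0.0006726²) = 0.00103

0.00103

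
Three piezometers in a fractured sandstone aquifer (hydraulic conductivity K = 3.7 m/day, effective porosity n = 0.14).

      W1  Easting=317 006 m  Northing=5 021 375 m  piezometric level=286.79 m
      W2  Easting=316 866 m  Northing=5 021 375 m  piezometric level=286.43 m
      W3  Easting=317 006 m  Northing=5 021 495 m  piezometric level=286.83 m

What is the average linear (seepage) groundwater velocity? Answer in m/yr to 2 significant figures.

∂h/∂x = (286.43 − 286.79) / (316866 − 317006) = +0.002571
∂h/∂y = (286.83 − 286.79) / (5021495 − 5021375) = +0.0003333
|∇h| = √(0.002571² + 0.0003333²) = 0.002593
Seepage velocity v = K·i/n = 3.7 × 0.002593 / 0.14 = 0.06853 m/day = 25.03 m/yr.

25 m/yr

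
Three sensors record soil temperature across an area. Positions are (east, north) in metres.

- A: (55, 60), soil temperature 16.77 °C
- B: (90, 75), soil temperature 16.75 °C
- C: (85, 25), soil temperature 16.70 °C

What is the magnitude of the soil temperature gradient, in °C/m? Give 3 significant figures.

Differences from A: to B (Δx, Δy, Δh) = (35, 15, -0.02); to C = (30, -35, -0.07).
Solve a·Δx + b·Δy = ΔT: det = 35·(-35) − 30·15 = -1675.
∂T/∂x = [(-0.02)·(-35) − (-0.07)·15] / -1675 = -0.001045
∂T/∂y = [35·(-0.07) − 30·(-0.02)] / -1675 = +0.001104
|∇f| = √(-0.001045² + 0.001104²) = 0.00152 °C/m

0.00152 °C/m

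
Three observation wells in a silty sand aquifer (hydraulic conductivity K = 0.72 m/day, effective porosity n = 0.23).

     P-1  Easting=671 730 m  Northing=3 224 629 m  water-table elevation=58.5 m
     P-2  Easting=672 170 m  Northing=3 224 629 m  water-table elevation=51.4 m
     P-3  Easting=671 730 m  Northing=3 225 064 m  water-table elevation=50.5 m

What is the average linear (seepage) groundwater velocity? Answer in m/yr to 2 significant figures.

∂h/∂x = (51.4 − 58.5) / (672170 − 671730) = -0.01614
∂h/∂y = (50.5 − 58.5) / (3225064 − 3224629) = -0.01839
|∇h| = √(-0.01614² + -0.01839²) = 0.02447
Seepage velocity v = K·i/n = 0.72 × 0.02447 / 0.23 = 0.0766 m/day = 27.98 m/yr.

28 m/yr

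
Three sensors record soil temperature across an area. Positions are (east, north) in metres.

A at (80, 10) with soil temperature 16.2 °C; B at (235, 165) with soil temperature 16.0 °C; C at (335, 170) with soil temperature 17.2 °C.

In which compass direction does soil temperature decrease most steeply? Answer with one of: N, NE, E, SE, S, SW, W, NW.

NW

Taking A as reference: B−A = (155, 155, -0.2); C−A = (255, 160, +1.0).
Solve a·Δx + b·Δy = ΔT: det = 155·160 − 255·155 = -14725.
∂T/∂x = [(-0.2)·160 − (+1.0)·155] / -14725 = +0.01270
∂T/∂y = [155·(+1.0) − 255·(-0.2)] / -14725 = -0.01399
Steepest decrease is along −∇f = (-0.01270 E, +0.01399 N) → northwest.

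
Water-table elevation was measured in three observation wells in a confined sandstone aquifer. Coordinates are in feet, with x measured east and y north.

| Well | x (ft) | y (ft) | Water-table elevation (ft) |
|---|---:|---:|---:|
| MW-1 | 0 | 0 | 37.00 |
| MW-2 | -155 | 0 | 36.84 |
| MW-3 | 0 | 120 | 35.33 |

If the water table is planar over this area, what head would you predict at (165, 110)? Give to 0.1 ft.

∂h/∂x = (36.84 − 37.00) / (-155 − 0) = +0.001032
∂h/∂y = (35.33 − 37.00) / (120 − 0) = -0.01392
h(165, 110) = 37.00 + (+0.001032)·(165) + (-0.01392)·(110) = 37.00 +0.170 -1.531 = 35.639 ft.

35.6 ft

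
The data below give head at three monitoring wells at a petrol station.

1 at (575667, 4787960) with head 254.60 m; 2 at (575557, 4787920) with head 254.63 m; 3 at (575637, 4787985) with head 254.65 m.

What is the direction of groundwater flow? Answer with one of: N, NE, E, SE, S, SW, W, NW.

SE

With h = a·x + b·y + c and 1 as origin, the differences give:
  (-110)·a + (-40)·b = +0.03
  (-30)·a + 25·b = +0.05
Eliminate b (×25 and ×(-40), subtract): -3950·a = 2.750 → a = ∂h/∂x = -0.0006962
Back-substitute: b = ∂h/∂y = +0.001165.
Flow = −∇h = (+0.0006962 east, -0.001165 north), which points southeast.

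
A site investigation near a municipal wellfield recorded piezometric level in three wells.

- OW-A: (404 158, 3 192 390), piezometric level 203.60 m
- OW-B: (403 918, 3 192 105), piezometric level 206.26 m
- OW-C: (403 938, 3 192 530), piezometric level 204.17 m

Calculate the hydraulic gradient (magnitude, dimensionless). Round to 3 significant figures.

Differences from OW-A: to OW-B (Δx, Δy, Δh) = (-240, -285, +2.66); to OW-C = (-220, 140, +0.57).
Determinant of the coordinate differences = (-240)·140 − (-220)·(-285) = -96300.
∂h/∂x = [(+2.66)·140 − (+0.57)·(-285)] / -96300 = -0.005554
∂h/∂y = [(-240)·(+0.57) − (-220)·(+2.66)] / -96300 = -0.004656
|∇h| = √(-0.005554² + -0.004656²) = 0.007247

0.00725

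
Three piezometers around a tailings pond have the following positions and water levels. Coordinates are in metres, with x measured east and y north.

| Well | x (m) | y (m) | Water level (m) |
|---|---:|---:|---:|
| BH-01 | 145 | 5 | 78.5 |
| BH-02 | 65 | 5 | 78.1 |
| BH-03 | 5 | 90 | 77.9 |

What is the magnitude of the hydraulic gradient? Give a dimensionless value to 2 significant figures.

Three-point gradient (reference BH-01): Δ to BH-02 = (-80, 0, -0.4), Δ to BH-03 = (-140, 85, -0.6).
∂h/∂x = +0.005000, ∂h/∂y = +0.001176 (det = -6800).
|∇h| = √(0.005000² + 0.001176²) = 0.005136

0.0051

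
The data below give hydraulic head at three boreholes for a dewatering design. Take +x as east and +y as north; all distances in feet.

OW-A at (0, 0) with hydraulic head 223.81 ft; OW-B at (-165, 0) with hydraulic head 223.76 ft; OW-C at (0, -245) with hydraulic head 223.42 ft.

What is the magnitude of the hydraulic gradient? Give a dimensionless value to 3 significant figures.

∂h/∂x = (223.76 − 223.81) / (-165 − 0) = +0.0003030
∂h/∂y = (223.42 − 223.81) / (-245 − 0) = +0.001592
|∇h| = √(0.0003030² + 0.001592²) = 0.001621

0.00162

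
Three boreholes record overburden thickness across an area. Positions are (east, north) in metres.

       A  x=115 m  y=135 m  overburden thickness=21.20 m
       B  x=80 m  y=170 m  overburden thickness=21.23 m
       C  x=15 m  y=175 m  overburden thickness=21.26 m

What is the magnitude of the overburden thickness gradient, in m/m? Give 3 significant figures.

Taking A as reference: B−A = (-35, 35, +0.03); C−A = (-100, 40, +0.06).
Determinant of the coordinate differences = (-35)·40 − (-100)·35 = 2100.
∂d/∂x = [(+0.03)·40 − (+0.06)·35] / 2100 = -0.0004286
∂d/∂y = [(-35)·(+0.06) − (-100)·(+0.03)] / 2100 = +0.0004286
|∇f| = √(-0.0004286² + 0.0004286²) = 0.0006061 m/m

0.000606 m/m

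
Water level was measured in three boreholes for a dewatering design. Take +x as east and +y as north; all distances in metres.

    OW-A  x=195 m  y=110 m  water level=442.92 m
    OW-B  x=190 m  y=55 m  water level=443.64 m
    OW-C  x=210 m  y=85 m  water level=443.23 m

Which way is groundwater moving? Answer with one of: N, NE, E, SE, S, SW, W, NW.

Differences from OW-A: to OW-B (Δx, Δy, Δh) = (-5, -55, +0.72); to OW-C = (15, -25, +0.31).
Determinant of the coordinate differences = (-5)·(-25) − 15·(-55) = 950.
∂h/∂x = [(+0.72)·(-25) − (+0.31)·(-55)] / 950 = -0.0010000
∂h/∂y = [(-5)·(+0.31) − 15·(+0.72)] / 950 = -0.01300
Flow = −∇h = (+0.0010000 east, +0.01300 north), which points north.

N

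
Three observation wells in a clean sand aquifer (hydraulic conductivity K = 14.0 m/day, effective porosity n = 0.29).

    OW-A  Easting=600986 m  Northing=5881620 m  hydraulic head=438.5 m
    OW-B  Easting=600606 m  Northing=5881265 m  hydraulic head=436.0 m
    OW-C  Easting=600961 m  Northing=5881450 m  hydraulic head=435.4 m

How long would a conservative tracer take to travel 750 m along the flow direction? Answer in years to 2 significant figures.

1.8 years

Differences from OW-A: to OW-B (Δx, Δy, Δh) = (-380, -355, -2.5); to OW-C = (-25, -170, -3.1).
Determinant of the coordinate differences = (-380)·(-170) − (-25)·(-355) = 55725.
∂h/∂x = [(-2.5)·(-170) − (-3.1)·(-355)] / 55725 = -0.01212
∂h/∂y = [(-380)·(-3.1) − (-25)·(-2.5)] / 55725 = +0.02002
|∇h| = √(-0.01212² + 0.02002²) = 0.0234
Seepage velocity v = K·i/n = 14.0 × 0.0234 / 0.29 = 1.13 m/day.
t = 750 / 1.13 = 663.7 days = 1.82 years.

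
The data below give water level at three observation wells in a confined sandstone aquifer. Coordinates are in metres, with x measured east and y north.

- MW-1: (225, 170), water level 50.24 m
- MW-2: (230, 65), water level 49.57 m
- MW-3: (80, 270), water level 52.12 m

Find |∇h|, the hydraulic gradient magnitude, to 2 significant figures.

0.011

Taking MW-1 as reference: MW-2−MW-1 = (5, -105, -0.67); MW-3−MW-1 = (-145, 100, +1.88).
Determinant of the coordinate differences = 5·100 − (-145)·(-105) = -14725.
∂h/∂x = [(-0.67)·100 − (+1.88)·(-105)] / -14725 = -0.008856
∂h/∂y = [5·(+1.88) − (-145)·(-0.67)] / -14725 = +0.005959
|∇h| = √(-0.008856² + 0.005959²) = 0.01067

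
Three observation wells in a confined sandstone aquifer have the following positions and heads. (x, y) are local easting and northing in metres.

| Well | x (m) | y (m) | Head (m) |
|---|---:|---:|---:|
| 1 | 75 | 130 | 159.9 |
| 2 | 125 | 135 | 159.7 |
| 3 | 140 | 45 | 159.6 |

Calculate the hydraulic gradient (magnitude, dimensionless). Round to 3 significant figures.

With h = a·x + b·y + c and 1 as origin, the differences give:
  50·a + 5·b = -0.2
  65·a + (-85)·b = -0.3
Eliminate b (×(-85) and ×5, subtract): -4575·a = 18.50 → a = ∂h/∂x = -0.004044
Back-substitute: b = ∂h/∂y = +0.0004372.
|∇h| = √(-0.004044² + 0.0004372²) = 0.004068

0.00407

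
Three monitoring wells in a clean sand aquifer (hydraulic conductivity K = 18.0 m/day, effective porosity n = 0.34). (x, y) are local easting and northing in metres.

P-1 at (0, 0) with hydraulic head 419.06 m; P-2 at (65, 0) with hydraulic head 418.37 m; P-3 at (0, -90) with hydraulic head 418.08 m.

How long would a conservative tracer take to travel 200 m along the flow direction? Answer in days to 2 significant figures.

∂h/∂x = (418.37 − 419.06) / (65 − 0) = -0.01062
∂h/∂y = (418.08 − 419.06) / (-90 − 0) = +0.01089
|∇h| = √(-0.01062² + 0.01089²) = 0.01521
Seepage velocity v = K·i/n = 18.0 × 0.01521 / 0.34 = 0.8052 m/day.
t = 200 / 0.8052 = 248.4 days.

250 days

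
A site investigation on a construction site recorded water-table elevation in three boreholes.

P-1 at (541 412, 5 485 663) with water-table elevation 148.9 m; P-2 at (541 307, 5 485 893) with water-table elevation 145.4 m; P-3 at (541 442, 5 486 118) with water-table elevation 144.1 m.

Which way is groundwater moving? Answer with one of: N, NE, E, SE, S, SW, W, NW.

Three-point gradient (reference P-1): Δ to P-2 = (-105, 230, -3.5), Δ to P-3 = (30, 455, -4.8).
∂h/∂x = +0.008935, ∂h/∂y = -0.01114 (det = -54675).
Flow = −∇h = (-0.008935 east, +0.01114 north), which points northwest.

NW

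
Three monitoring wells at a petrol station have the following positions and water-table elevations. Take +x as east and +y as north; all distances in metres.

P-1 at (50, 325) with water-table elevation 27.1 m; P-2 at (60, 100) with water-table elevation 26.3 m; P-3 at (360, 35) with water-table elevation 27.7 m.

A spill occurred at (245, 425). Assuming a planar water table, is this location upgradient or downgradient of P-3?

With h = a·x + b·y + c and P-1 as origin, the differences give:
  10·a + (-225)·b = -0.8
  310·a + (-290)·b = +0.6
Eliminate b (×(-290) and ×(-225), subtract): 66850·a = 367.00 → a = ∂h/∂x = +0.005490
Back-substitute: b = ∂h/∂y = +0.003800.
Head at (245, 425) = 27.1 + (+0.005490)·(195) + (+0.003800)·(100) = 28.55 m.
That is higher than the 27.7 m at P-3, so the point is upgradient.

upgradient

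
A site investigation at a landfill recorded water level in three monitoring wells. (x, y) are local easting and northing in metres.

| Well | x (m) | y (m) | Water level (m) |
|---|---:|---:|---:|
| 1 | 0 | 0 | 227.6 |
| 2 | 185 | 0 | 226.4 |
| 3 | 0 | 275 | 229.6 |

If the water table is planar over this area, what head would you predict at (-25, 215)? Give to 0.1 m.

229.3 m

∂h/∂x = (226.4 − 227.6) / (185 − 0) = -0.006486
∂h/∂y = (229.6 − 227.6) / (275 − 0) = +0.007273
h(-25, 215) = 227.6 + (-0.006486)·(-25) + (+0.007273)·(215) = 227.6 +0.162 +1.564 = 229.326 m.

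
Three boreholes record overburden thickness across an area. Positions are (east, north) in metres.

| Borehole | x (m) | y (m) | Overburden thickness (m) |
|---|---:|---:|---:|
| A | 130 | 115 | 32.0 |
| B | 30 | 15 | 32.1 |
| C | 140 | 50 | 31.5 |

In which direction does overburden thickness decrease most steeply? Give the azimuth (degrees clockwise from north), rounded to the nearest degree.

Taking A as reference: B−A = (-100, -100, +0.1); C−A = (10, -65, -0.5).
Determinant of the coordinate differences = (-100)·(-65) − 10·(-100) = 7500.
∂d/∂x = [(+0.1)·(-65) − (-0.5)·(-100)] / 7500 = -0.007533
∂d/∂y = [(-100)·(-0.5) − 10·(+0.1)] / 7500 = +0.006533
Steepest decrease is along −∇f: components (+0.007533 E, -0.006533 N).
Azimuth = atan2(+0.007533, -0.006533) = 130.9° ≈ 131°.

131°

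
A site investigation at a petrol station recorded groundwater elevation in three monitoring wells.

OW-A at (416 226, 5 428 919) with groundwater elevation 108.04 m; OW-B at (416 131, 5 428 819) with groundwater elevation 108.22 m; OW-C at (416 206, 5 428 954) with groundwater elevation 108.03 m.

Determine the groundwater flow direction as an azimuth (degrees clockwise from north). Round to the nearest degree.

049°

Differences from OW-A: to OW-B (Δx, Δy, Δh) = (-95, -100, +0.18); to OW-C = (-20, 35, -0.01).
Solve a·Δx + b·Δy = Δh: det = (-95)·35 − (-20)·(-100) = -5325.
∂h/∂x = [(+0.18)·35 − (-0.01)·(-100)] / -5325 = -0.0009953
∂h/∂y = [(-95)·(-0.01) − (-20)·(+0.18)] / -5325 = -0.0008545
Flow direction (−∇h) has components (+0.0009953 E, +0.0008545 N).
Azimuth = atan2(E, N) = atan2(+0.0009953, +0.0008545) = 49.4° ≈ 049°.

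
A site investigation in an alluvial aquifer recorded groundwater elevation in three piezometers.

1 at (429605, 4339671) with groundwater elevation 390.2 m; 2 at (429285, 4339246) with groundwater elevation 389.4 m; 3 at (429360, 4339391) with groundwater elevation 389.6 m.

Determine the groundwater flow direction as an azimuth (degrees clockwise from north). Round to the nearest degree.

263°

Differences from 1: to 2 (Δx, Δy, Δh) = (-320, -425, -0.8); to 3 = (-245, -280, -0.6).
Determinant of the coordinate differences = (-320)·(-280) − (-245)·(-425) = -14525.
∂h/∂x = [(-0.8)·(-280) − (-0.6)·(-425)] / -14525 = +0.002134
∂h/∂y = [(-320)·(-0.6) − (-245)·(-0.8)] / -14525 = +0.0002754
Flow direction (−∇h) has components (-0.002134 E, -0.0002754 N).
Azimuth = atan2(E, N) = atan2(-0.002134, -0.0002754) = 262.6° ≈ 263°.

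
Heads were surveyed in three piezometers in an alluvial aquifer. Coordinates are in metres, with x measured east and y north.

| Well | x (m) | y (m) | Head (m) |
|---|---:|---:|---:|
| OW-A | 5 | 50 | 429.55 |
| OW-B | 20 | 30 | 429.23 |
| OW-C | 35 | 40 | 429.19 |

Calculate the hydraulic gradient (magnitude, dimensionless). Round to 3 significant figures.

Three-point gradient (reference OW-A): Δ to OW-B = (15, -20, -0.32), Δ to OW-C = (30, -10, -0.36).
∂h/∂x = -0.008889, ∂h/∂y = +0.009333 (det = 450).
|∇h| = √(-0.008889² + 0.009333²) = 0.01289

0.0129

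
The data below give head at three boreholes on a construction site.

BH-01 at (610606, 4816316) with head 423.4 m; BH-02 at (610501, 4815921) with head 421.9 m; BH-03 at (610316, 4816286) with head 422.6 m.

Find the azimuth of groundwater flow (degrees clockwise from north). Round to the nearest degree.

Taking BH-01 as reference: BH-02−BH-01 = (-105, -395, -1.5); BH-03−BH-01 = (-290, -30, -0.8).
Solve a·Δx + b·Δy = Δh: det = (-105)·(-30) − (-290)·(-395) = -111400.
∂h/∂x = [(-1.5)·(-30) − (-0.8)·(-395)] / -111400 = +0.002433
∂h/∂y = [(-105)·(-0.8) − (-290)·(-1.5)] / -111400 = +0.003151
Flow direction (−∇h) has components (-0.002433 E, -0.003151 N).
Azimuth = atan2(E, N) = atan2(-0.002433, -0.003151) = 217.7° ≈ 218°.

218°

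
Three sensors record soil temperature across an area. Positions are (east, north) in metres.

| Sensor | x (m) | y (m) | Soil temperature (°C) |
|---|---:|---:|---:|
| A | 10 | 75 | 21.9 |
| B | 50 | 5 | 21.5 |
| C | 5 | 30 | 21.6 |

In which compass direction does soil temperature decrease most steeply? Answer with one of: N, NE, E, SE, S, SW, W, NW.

Differences from A: to B (Δx, Δy, Δh) = (40, -70, -0.4); to C = (-5, -45, -0.3).
Determinant of the coordinate differences = 40·(-45) − (-5)·(-70) = -2150.
∂T/∂x = [(-0.4)·(-45) − (-0.3)·(-70)] / -2150 = +0.001395
∂T/∂y = [40·(-0.3) − (-5)·(-0.4)] / -2150 = +0.006512
Steepest decrease is along −∇f = (-0.001395 E, -0.006512 N) → south.

S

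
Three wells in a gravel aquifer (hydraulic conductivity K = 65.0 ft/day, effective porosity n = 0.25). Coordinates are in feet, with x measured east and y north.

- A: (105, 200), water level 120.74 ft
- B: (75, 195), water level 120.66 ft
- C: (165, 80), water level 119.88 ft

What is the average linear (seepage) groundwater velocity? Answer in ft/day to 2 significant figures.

2.1 ft/day

With h = a·x + b·y + c and A as origin, the differences give:
  (-30)·a + (-5)·b = -0.08
  60·a + (-120)·b = -0.86
Eliminate b (×(-120) and ×(-5), subtract): 3900·a = 5.300 → a = ∂h/∂x = +0.001359
Back-substitute: b = ∂h/∂y = +0.007846.
|∇h| = √(0.001359² + 0.007846²) = 0.007963
Seepage velocity v = K·i/n = 65.0 × 0.007963 / 0.25 = 2.07 ft/day.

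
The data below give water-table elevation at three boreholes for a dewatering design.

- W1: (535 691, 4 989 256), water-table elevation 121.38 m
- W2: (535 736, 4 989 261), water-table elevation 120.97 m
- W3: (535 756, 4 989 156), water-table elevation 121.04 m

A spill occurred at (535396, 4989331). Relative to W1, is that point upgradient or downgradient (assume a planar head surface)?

upgradient

Three-point gradient (reference W1): Δ to W2 = (45, 5, -0.41), Δ to W3 = (65, -100, -0.34).
∂h/∂x = -0.008850, ∂h/∂y = -0.002352 (det = -4825).
Head at (535396, 4989331) = 121.38 + (-0.008850)·(-295) + (-0.002352)·(75) = 123.81 m.
That is higher than the 121.38 m at W1, so the point is upgradient.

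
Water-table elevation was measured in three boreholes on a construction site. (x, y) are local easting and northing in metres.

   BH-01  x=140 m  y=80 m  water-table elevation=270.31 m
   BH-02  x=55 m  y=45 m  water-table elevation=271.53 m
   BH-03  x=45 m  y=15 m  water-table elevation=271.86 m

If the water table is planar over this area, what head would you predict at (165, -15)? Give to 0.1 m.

With h = a·x + b·y + c and BH-01 as origin, the differences give:
  (-85)·a + (-35)·b = +1.22
  (-95)·a + (-65)·b = +1.55
Eliminate b (×(-65) and ×(-35), subtract): 2200·a = -25.050 → a = ∂h/∂x = -0.01139
Back-substitute: b = ∂h/∂y = -0.007205.
h(165, -15) = 270.31 + (-0.01139)·(25) + (-0.007205)·(-95) = 270.31 -0.285 +0.684 = 270.710 m.

270.7 m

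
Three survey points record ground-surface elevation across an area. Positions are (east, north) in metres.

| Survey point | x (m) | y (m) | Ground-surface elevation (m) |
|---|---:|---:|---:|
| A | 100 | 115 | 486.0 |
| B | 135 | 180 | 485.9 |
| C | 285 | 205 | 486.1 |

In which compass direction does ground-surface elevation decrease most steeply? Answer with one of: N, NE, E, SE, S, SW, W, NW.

NW

With z = a·x + b·y + c and A as origin, the differences give:
  35·a + 65·b = -0.1
  185·a + 90·b = +0.1
Eliminate b (×90 and ×65, subtract): -8875·a = -15.50 → a = ∂z/∂x = +0.001746
Back-substitute: b = ∂z/∂y = -0.002479.
Steepest decrease is along −∇f = (-0.001746 E, +0.002479 N) → northwest.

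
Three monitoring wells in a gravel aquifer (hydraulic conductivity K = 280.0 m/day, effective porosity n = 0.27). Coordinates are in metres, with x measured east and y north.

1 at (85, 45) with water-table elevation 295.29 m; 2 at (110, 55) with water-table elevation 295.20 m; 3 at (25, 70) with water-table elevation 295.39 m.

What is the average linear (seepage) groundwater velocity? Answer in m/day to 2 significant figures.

3.7 m/day

Three-point gradient (reference 1): Δ to 2 = (25, 10, -0.09), Δ to 3 = (-60, 25, +0.10).
∂h/∂x = -0.002653, ∂h/∂y = -0.002367 (det = 1225).
|∇h| = √(-0.002653² + -0.002367²) = 0.003555
Seepage velocity v = K·i/n = 280.0 × 0.003555 / 0.27 = 3.687 m/day.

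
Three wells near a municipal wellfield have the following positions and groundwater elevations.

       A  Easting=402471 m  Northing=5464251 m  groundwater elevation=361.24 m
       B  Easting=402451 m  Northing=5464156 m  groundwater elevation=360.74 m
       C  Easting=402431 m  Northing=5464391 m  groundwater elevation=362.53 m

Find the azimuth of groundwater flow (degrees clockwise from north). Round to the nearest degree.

Differences from A: to B (Δx, Δy, Δh) = (-20, -95, -0.50); to C = (-40, 140, +1.29).
Determinant of the coordinate differences = (-20)·140 − (-40)·(-95) = -6600.
∂h/∂x = [(-0.50)·140 − (+1.29)·(-95)] / -6600 = -0.007962
∂h/∂y = [(-20)·(+1.29) − (-40)·(-0.50)] / -6600 = +0.006939
Flow direction (−∇h) has components (+0.007962 E, -0.006939 N).
Azimuth = atan2(E, N) = atan2(+0.007962, -0.006939) = 131.1° ≈ 131°.

131°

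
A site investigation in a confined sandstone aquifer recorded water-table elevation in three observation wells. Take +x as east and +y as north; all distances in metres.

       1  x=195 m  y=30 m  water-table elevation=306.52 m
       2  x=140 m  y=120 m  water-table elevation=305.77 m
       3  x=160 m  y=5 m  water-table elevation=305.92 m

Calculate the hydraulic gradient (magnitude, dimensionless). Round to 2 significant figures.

Three-point gradient (reference 1): Δ to 2 = (-55, 90, -0.75), Δ to 3 = (-35, -25, -0.60).
∂h/∂x = +0.01608, ∂h/∂y = +0.001492 (det = 4525).
|∇h| = √(0.01608² + 0.001492²) = 0.01615

0.016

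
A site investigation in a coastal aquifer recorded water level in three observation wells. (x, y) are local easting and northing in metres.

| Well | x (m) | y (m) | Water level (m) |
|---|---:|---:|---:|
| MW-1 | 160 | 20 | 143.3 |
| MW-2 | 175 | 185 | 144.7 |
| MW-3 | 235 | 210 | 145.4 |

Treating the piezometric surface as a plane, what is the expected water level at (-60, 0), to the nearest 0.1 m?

141.3 m

Three-point gradient (reference MW-1): Δ to MW-2 = (15, 165, +1.4), Δ to MW-3 = (75, 190, +2.1).
∂h/∂x = +0.008451, ∂h/∂y = +0.007717 (det = -9525).
h(-60, 0) = 143.3 + (+0.008451)·(-220) + (+0.007717)·(-20) = 143.3 -1.859 -0.154 = 141.286 m.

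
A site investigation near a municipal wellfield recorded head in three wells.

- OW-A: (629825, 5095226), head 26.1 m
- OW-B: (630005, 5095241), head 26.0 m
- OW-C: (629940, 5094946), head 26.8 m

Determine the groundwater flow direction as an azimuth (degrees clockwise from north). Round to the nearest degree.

007°

Taking OW-A as reference: OW-B−OW-A = (180, 15, -0.1); OW-C−OW-A = (115, -280, +0.7).
Solve a·Δx + b·Δy = Δh: det = 180·(-280) − 115·15 = -52125.
∂h/∂x = [(-0.1)·(-280) − (+0.7)·15] / -52125 = -0.0003357
∂h/∂y = [180·(+0.7) − 115·(-0.1)] / -52125 = -0.002638
Flow direction (−∇h) has components (+0.0003357 E, +0.002638 N).
Azimuth = atan2(E, N) = atan2(+0.0003357, +0.002638) = 7.3° ≈ 007°.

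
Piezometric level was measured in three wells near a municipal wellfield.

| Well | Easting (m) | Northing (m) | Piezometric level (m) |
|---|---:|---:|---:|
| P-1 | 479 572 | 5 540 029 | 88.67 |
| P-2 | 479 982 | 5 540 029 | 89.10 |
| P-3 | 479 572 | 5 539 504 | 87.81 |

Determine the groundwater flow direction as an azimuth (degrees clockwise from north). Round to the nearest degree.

213°

∂h/∂x = (89.10 − 88.67) / (479982 − 479572) = +0.001049
∂h/∂y = (87.81 − 88.67) / (5539504 − 5540029) = +0.001638
Flow direction (−∇h) has components (-0.001049 E, -0.001638 N).
Azimuth = atan2(E, N) = atan2(-0.001049, -0.001638) = 212.6° ≈ 213°.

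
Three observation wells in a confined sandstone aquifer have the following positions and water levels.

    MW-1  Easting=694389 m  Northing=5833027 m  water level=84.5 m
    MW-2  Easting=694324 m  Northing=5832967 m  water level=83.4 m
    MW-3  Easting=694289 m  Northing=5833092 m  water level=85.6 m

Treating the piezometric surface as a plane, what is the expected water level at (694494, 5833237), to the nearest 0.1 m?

88.3 m

Differences from MW-1: to MW-2 (Δx, Δy, Δh) = (-65, -60, -1.1); to MW-3 = (-100, 65, +1.1).
Determinant of the coordinate differences = (-65)·65 − (-100)·(-60) = -10225.
∂h/∂x = [(-1.1)·65 − (+1.1)·(-60)] / -10225 = +0.0005379
∂h/∂y = [(-65)·(+1.1) − (-100)·(-1.1)] / -10225 = +0.01775
h(694494, 5833237) = 84.5 + (+0.0005379)·(105) + (+0.01775)·(210) = 84.5 +0.056 +3.728 = 88.284 m.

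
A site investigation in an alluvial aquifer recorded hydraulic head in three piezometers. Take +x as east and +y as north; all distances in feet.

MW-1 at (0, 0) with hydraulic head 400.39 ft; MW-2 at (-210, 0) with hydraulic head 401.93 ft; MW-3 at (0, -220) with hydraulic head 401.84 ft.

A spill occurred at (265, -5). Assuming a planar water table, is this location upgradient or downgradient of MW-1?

downgradient

∂h/∂x = (401.93 − 400.39) / (-210 − 0) = -0.007333
∂h/∂y = (401.84 − 400.39) / (-220 − 0) = -0.006591
Head at (265, -5) = 400.39 + (-0.007333)·(265) + (-0.006591)·(-5) = 398.48 ft.
That is lower than the 400.39 ft at MW-1, so the point is downgradient.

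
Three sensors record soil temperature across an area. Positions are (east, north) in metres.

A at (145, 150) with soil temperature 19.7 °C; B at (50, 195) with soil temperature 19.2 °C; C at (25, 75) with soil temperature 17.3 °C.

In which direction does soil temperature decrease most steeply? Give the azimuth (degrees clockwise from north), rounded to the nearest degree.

221°

Differences from A: to B (Δx, Δy, Δh) = (-95, 45, -0.5); to C = (-120, -75, -2.4).
Determinant of the coordinate differences = (-95)·(-75) − (-120)·45 = 12525.
∂T/∂x = [(-0.5)·(-75) − (-2.4)·45] / 12525 = +0.01162
∂T/∂y = [(-95)·(-2.4) − (-120)·(-0.5)] / 12525 = +0.01341
Steepest decrease is along −∇f: components (-0.01162 E, -0.01341 N).
Azimuth = atan2(-0.01162, -0.01341) = 220.9° ≈ 221°.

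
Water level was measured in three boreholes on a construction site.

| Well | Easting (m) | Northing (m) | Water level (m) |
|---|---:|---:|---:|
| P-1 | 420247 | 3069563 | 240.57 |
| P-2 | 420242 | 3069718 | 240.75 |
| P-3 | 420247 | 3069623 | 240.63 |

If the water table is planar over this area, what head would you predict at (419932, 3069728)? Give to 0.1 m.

With h = a·x + b·y + c and P-1 as origin, the differences give:
  (-5)·a + 155·b = +0.18
  0·a + 60·b = +0.06
Eliminate b (×60 and ×155, subtract): -300·a = 1.500 → a = ∂h/∂x = -0.005000
Back-substitute: b = ∂h/∂y = +0.001000.
h(419932, 3069728) = 240.57 + (-0.005000)·(-315) + (+0.001000)·(165) = 240.57 +1.575 +0.165 = 242.310 m.

242.3 m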